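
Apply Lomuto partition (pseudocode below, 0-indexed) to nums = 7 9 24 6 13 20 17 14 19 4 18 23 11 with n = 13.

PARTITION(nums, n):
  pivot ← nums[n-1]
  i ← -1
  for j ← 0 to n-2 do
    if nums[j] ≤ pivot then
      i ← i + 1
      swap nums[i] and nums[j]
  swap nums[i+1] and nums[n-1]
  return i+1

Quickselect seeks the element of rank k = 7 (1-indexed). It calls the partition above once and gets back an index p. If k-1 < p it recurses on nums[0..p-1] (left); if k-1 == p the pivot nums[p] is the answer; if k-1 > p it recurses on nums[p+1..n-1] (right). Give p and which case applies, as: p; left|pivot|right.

pivot=11, i=-1
j=0: 7≤11, i=0, swap(0,0) ⇒ 7 9 24 6 13 20 17 14 19 4 18 23 11
j=1: 9≤11, i=1, swap(1,1) ⇒ 7 9 24 6 13 20 17 14 19 4 18 23 11
j=2: 24>11, skip
j=3: 6≤11, i=2, swap(2,3) ⇒ 7 9 6 24 13 20 17 14 19 4 18 23 11
j=4: 13>11, skip
j=5: 20>11, skip
j=6: 17>11, skip
j=7: 14>11, skip
j=8: 19>11, skip
j=9: 4≤11, i=3, swap(3,9) ⇒ 7 9 6 4 13 20 17 14 19 24 18 23 11
j=10: 18>11, skip
j=11: 23>11, skip
swap(4,12) ⇒ 7 9 6 4 11 20 17 14 19 24 18 23 13; return 4
p = 4; k-1 = 6 > 4 ⇒ right

4; right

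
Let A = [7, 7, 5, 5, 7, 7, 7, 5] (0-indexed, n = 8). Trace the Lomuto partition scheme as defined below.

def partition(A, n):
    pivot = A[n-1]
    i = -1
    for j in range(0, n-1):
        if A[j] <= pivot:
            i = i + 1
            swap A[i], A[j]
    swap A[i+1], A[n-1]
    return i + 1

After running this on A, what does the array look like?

pivot = A[7] = 5; i = -1
j=0: A[0]=7 > 5 → no swap
j=1: A[1]=7 > 5 → no swap
j=2: A[2]=5 ≤ 5 → i=0, swap A[0],A[2] → [5, 7, 7, 5, 7, 7, 7, 5]
j=3: A[3]=5 ≤ 5 → i=1, swap A[1],A[3] → [5, 5, 7, 7, 7, 7, 7, 5]
j=4: A[4]=7 > 5 → no swap
j=5: A[5]=7 > 5 → no swap
j=6: A[6]=7 > 5 → no swap
final swap A[2],A[7] → [5, 5, 5, 7, 7, 7, 7, 7]; return 2

[5, 5, 5, 7, 7, 7, 7, 7]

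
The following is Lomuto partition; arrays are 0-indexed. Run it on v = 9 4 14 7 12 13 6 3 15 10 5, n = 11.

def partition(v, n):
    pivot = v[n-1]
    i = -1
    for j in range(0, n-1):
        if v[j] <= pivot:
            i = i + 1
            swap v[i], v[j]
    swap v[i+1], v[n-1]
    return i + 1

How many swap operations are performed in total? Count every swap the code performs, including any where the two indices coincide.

3

pivot = v[10] = 5; i = -1
j=0: v[0]=9 > 5 → no swap
j=1: v[1]=4 ≤ 5 → i=0, swap v[0],v[1] → 4 9 14 7 12 13 6 3 15 10 5
j=2: v[2]=14 > 5 → no swap
j=3: v[3]=7 > 5 → no swap
j=4: v[4]=12 > 5 → no swap
j=5: v[5]=13 > 5 → no swap
j=6: v[6]=6 > 5 → no swap
j=7: v[7]=3 ≤ 5 → i=1, swap v[1],v[7] → 4 3 14 7 12 13 6 9 15 10 5
j=8: v[8]=15 > 5 → no swap
j=9: v[9]=10 > 5 → no swap
final swap v[2],v[10] → 4 3 5 7 12 13 6 9 15 10 14; return 2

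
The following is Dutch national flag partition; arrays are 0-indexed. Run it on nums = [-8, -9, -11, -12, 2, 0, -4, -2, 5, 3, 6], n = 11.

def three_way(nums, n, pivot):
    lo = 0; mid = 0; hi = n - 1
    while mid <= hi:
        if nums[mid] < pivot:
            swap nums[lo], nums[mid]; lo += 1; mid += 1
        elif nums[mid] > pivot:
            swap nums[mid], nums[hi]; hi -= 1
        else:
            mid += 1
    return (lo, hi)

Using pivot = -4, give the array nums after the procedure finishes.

pivot = -4; lo=0, mid=0, hi=10
nums[mid]=-8<-4: swap nums[0],nums[0]; lo=1,mid=1 → [-8, -9, -11, -12, 2, 0, -4, -2, 5, 3, 6]
nums[mid]=-9<-4: swap nums[1],nums[1]; lo=2,mid=2 → [-8, -9, -11, -12, 2, 0, -4, -2, 5, 3, 6]
nums[mid]=-11<-4: swap nums[2],nums[2]; lo=3,mid=3 → [-8, -9, -11, -12, 2, 0, -4, -2, 5, 3, 6]
nums[mid]=-12<-4: swap nums[3],nums[3]; lo=4,mid=4 → [-8, -9, -11, -12, 2, 0, -4, -2, 5, 3, 6]
nums[mid]=2>-4: swap nums[4],nums[10]; hi=9 → [-8, -9, -11, -12, 6, 0, -4, -2, 5, 3, 2]
nums[mid]=6>-4: swap nums[4],nums[9]; hi=8 → [-8, -9, -11, -12, 3, 0, -4, -2, 5, 6, 2]
nums[mid]=3>-4: swap nums[4],nums[8]; hi=7 → [-8, -9, -11, -12, 5, 0, -4, -2, 3, 6, 2]
nums[mid]=5>-4: swap nums[4],nums[7]; hi=6 → [-8, -9, -11, -12, -2, 0, -4, 5, 3, 6, 2]
nums[mid]=-2>-4: swap nums[4],nums[6]; hi=5 → [-8, -9, -11, -12, -4, 0, -2, 5, 3, 6, 2]
nums[mid]=-4=-4: mid=5
nums[mid]=0>-4: swap nums[5],nums[5]; hi=4 → [-8, -9, -11, -12, -4, 0, -2, 5, 3, 6, 2]
end: lo=4, hi=4; nums = [-8, -9, -11, -12, -4, 0, -2, 5, 3, 6, 2]

[-8, -9, -11, -12, -4, 0, -2, 5, 3, 6, 2]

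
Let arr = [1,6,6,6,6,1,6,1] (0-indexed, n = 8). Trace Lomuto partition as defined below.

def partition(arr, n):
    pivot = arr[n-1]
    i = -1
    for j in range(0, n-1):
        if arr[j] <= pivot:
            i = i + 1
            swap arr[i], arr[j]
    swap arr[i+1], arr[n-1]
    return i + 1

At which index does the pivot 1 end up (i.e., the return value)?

pivot = arr[7] = 1; i = -1
j=0: arr[0]=1 ≤ 1 → i=0, swap arr[0],arr[0] (no change) → [1,6,6,6,6,1,6,1]
j=1: arr[1]=6 > 1 → no swap
j=2: arr[2]=6 > 1 → no swap
j=3: arr[3]=6 > 1 → no swap
j=4: arr[4]=6 > 1 → no swap
j=5: arr[5]=1 ≤ 1 → i=1, swap arr[1],arr[5] → [1,1,6,6,6,6,6,1]
j=6: arr[6]=6 > 1 → no swap
final swap arr[2],arr[7] → [1,1,1,6,6,6,6,6]; return 2

2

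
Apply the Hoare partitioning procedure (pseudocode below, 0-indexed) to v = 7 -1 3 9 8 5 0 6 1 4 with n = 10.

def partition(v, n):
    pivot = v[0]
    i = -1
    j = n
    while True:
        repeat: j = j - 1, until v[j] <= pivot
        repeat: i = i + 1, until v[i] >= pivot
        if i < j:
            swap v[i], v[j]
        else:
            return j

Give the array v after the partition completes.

pivot = v[0] = 7; i = -1, j = 10
j→9 (v[9]=4≤7), i→0 (v[0]=7≥7); i<j, swap → 4 -1 3 9 8 5 0 6 1 7
j→8 (v[8]=1≤7), i→3 (v[3]=9≥7); i<j, swap → 4 -1 3 1 8 5 0 6 9 7
j→7 (v[7]=6≤7), i→4 (v[4]=8≥7); i<j, swap → 4 -1 3 1 6 5 0 8 9 7
j→6, i→7; i≥j, return j=6. v = 4 -1 3 1 6 5 0 8 9 7

4 -1 3 1 6 5 0 8 9 7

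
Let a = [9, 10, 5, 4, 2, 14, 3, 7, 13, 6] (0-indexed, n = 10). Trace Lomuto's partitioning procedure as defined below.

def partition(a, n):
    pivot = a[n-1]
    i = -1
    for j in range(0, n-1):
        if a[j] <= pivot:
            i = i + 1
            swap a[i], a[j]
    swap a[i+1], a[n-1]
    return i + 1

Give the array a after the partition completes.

pivot=6, i=-1
j=0: 9>6, skip
j=1: 10>6, skip
j=2: 5≤6, i=0, swap(0,2) ⇒ [5, 10, 9, 4, 2, 14, 3, 7, 13, 6]
j=3: 4≤6, i=1, swap(1,3) ⇒ [5, 4, 9, 10, 2, 14, 3, 7, 13, 6]
j=4: 2≤6, i=2, swap(2,4) ⇒ [5, 4, 2, 10, 9, 14, 3, 7, 13, 6]
j=5: 14>6, skip
j=6: 3≤6, i=3, swap(3,6) ⇒ [5, 4, 2, 3, 9, 14, 10, 7, 13, 6]
j=7: 7>6, skip
j=8: 13>6, skip
swap(4,9) ⇒ [5, 4, 2, 3, 6, 14, 10, 7, 13, 9]; return 4

[5, 4, 2, 3, 6, 14, 10, 7, 13, 9]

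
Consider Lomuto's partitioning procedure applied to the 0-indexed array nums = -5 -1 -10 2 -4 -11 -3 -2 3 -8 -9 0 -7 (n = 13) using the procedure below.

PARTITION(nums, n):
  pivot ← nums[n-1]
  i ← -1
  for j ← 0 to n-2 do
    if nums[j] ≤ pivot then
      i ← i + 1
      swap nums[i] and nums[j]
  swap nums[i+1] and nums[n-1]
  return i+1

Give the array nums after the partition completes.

pivot = nums[12] = -7; i = -1
j=0: nums[0]=-5 > -7 → no swap
j=1: nums[1]=-1 > -7 → no swap
j=2: nums[2]=-10 ≤ -7 → i=0, swap nums[0],nums[2] → -10 -1 -5 2 -4 -11 -3 -2 3 -8 -9 0 -7
j=3: nums[3]=2 > -7 → no swap
j=4: nums[4]=-4 > -7 → no swap
j=5: nums[5]=-11 ≤ -7 → i=1, swap nums[1],nums[5] → -10 -11 -5 2 -4 -1 -3 -2 3 -8 -9 0 -7
j=6: nums[6]=-3 > -7 → no swap
j=7: nums[7]=-2 > -7 → no swap
j=8: nums[8]=3 > -7 → no swap
j=9: nums[9]=-8 ≤ -7 → i=2, swap nums[2],nums[9] → -10 -11 -8 2 -4 -1 -3 -2 3 -5 -9 0 -7
j=10: nums[10]=-9 ≤ -7 → i=3, swap nums[3],nums[10] → -10 -11 -8 -9 -4 -1 -3 -2 3 -5 2 0 -7
j=11: nums[11]=0 > -7 → no swap
final swap nums[4],nums[12] → -10 -11 -8 -9 -7 -1 -3 -2 3 -5 2 0 -4; return 4

-10 -11 -8 -9 -7 -1 -3 -2 3 -5 2 0 -4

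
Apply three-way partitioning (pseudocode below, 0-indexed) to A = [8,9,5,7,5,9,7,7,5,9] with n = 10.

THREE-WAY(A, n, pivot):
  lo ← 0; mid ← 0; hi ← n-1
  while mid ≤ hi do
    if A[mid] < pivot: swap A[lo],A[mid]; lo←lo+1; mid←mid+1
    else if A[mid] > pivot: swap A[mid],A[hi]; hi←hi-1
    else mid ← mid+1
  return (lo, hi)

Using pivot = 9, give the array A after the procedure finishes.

lo=0 mid=0 hi=9
8<9: swap(0,0), lo=1 mid=1 ⇒ [8,9,5,7,5,9,7,7,5,9]
9=9: mid=2
5<9: swap(1,2), lo=2 mid=3 ⇒ [8,5,9,7,5,9,7,7,5,9]
7<9: swap(2,3), lo=3 mid=4 ⇒ [8,5,7,9,5,9,7,7,5,9]
5<9: swap(3,4), lo=4 mid=5 ⇒ [8,5,7,5,9,9,7,7,5,9]
9=9: mid=6
7<9: swap(4,6), lo=5 mid=7 ⇒ [8,5,7,5,7,9,9,7,5,9]
7<9: swap(5,7), lo=6 mid=8 ⇒ [8,5,7,5,7,7,9,9,5,9]
5<9: swap(6,8), lo=7 mid=9 ⇒ [8,5,7,5,7,7,5,9,9,9]
9=9: mid=10
done. lo=7 hi=9; A=[8,5,7,5,7,7,5,9,9,9]

[8,5,7,5,7,7,5,9,9,9]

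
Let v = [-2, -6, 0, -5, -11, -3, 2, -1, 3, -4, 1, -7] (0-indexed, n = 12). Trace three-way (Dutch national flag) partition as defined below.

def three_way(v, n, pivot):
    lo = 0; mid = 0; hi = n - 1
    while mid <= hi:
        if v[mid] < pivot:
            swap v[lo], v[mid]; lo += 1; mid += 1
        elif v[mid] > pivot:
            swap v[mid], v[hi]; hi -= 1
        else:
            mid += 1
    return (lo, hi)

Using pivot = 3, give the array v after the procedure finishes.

pivot = 3; lo=0, mid=0, hi=11
v[mid]=-2<3: swap v[0],v[0]; lo=1,mid=1 → [-2, -6, 0, -5, -11, -3, 2, -1, 3, -4, 1, -7]
v[mid]=-6<3: swap v[1],v[1]; lo=2,mid=2 → [-2, -6, 0, -5, -11, -3, 2, -1, 3, -4, 1, -7]
v[mid]=0<3: swap v[2],v[2]; lo=3,mid=3 → [-2, -6, 0, -5, -11, -3, 2, -1, 3, -4, 1, -7]
v[mid]=-5<3: swap v[3],v[3]; lo=4,mid=4 → [-2, -6, 0, -5, -11, -3, 2, -1, 3, -4, 1, -7]
v[mid]=-11<3: swap v[4],v[4]; lo=5,mid=5 → [-2, -6, 0, -5, -11, -3, 2, -1, 3, -4, 1, -7]
v[mid]=-3<3: swap v[5],v[5]; lo=6,mid=6 → [-2, -6, 0, -5, -11, -3, 2, -1, 3, -4, 1, -7]
v[mid]=2<3: swap v[6],v[6]; lo=7,mid=7 → [-2, -6, 0, -5, -11, -3, 2, -1, 3, -4, 1, -7]
v[mid]=-1<3: swap v[7],v[7]; lo=8,mid=8 → [-2, -6, 0, -5, -11, -3, 2, -1, 3, -4, 1, -7]
v[mid]=3=3: mid=9
v[mid]=-4<3: swap v[8],v[9]; lo=9,mid=10 → [-2, -6, 0, -5, -11, -3, 2, -1, -4, 3, 1, -7]
v[mid]=1<3: swap v[9],v[10]; lo=10,mid=11 → [-2, -6, 0, -5, -11, -3, 2, -1, -4, 1, 3, -7]
v[mid]=-7<3: swap v[10],v[11]; lo=11,mid=12 → [-2, -6, 0, -5, -11, -3, 2, -1, -4, 1, -7, 3]
end: lo=11, hi=11; v = [-2, -6, 0, -5, -11, -3, 2, -1, -4, 1, -7, 3]

[-2, -6, 0, -5, -11, -3, 2, -1, -4, 1, -7, 3]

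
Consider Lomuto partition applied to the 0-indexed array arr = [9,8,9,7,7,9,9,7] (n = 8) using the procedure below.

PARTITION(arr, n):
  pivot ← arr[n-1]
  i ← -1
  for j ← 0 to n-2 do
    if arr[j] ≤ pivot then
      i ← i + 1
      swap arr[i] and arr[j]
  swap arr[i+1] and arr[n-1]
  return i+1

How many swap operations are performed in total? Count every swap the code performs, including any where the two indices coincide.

pivot = arr[7] = 7; i = -1
j=0: arr[0]=9 > 7 → no swap
j=1: arr[1]=8 > 7 → no swap
j=2: arr[2]=9 > 7 → no swap
j=3: arr[3]=7 ≤ 7 → i=0, swap arr[0],arr[3] → [7,8,9,9,7,9,9,7]
j=4: arr[4]=7 ≤ 7 → i=1, swap arr[1],arr[4] → [7,7,9,9,8,9,9,7]
j=5: arr[5]=9 > 7 → no swap
j=6: arr[6]=9 > 7 → no swap
final swap arr[2],arr[7] → [7,7,7,9,8,9,9,9]; return 2

3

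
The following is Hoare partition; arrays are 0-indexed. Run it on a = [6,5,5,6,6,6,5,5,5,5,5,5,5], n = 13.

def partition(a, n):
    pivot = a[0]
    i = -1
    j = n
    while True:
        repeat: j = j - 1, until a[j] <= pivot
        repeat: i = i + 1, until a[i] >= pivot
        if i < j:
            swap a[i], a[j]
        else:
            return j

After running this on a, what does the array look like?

pivot = a[0] = 6; i = -1, j = 13
j→12 (a[12]=5≤6), i→0 (a[0]=6≥6); i<j, swap → [5,5,5,6,6,6,5,5,5,5,5,5,6]
j→11 (a[11]=5≤6), i→3 (a[3]=6≥6); i<j, swap → [5,5,5,5,6,6,5,5,5,5,5,6,6]
j→10 (a[10]=5≤6), i→4 (a[4]=6≥6); i<j, swap → [5,5,5,5,5,6,5,5,5,5,6,6,6]
j→9 (a[9]=5≤6), i→5 (a[5]=6≥6); i<j, swap → [5,5,5,5,5,5,5,5,5,6,6,6,6]
j→8, i→9; i≥j, return j=8. a = [5,5,5,5,5,5,5,5,5,6,6,6,6]

[5,5,5,5,5,5,5,5,5,6,6,6,6]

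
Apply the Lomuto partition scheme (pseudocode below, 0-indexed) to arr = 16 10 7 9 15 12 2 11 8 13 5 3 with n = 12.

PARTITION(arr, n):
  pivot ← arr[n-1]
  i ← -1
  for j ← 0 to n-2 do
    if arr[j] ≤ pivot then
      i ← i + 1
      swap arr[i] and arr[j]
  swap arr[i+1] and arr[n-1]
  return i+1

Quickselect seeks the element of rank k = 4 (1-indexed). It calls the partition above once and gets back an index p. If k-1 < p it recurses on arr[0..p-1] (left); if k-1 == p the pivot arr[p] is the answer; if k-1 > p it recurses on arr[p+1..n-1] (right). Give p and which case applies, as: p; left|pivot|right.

1; right

pivot = arr[11] = 3; i = -1
j=0: arr[0]=16 > 3 → no swap
j=1: arr[1]=10 > 3 → no swap
j=2: arr[2]=7 > 3 → no swap
j=3: arr[3]=9 > 3 → no swap
j=4: arr[4]=15 > 3 → no swap
j=5: arr[5]=12 > 3 → no swap
j=6: arr[6]=2 ≤ 3 → i=0, swap arr[0],arr[6] → 2 10 7 9 15 12 16 11 8 13 5 3
j=7: arr[7]=11 > 3 → no swap
j=8: arr[8]=8 > 3 → no swap
j=9: arr[9]=13 > 3 → no swap
j=10: arr[10]=5 > 3 → no swap
final swap arr[1],arr[11] → 2 3 7 9 15 12 16 11 8 13 5 10; return 1
p = 1; k-1 = 3 > 1 ⇒ right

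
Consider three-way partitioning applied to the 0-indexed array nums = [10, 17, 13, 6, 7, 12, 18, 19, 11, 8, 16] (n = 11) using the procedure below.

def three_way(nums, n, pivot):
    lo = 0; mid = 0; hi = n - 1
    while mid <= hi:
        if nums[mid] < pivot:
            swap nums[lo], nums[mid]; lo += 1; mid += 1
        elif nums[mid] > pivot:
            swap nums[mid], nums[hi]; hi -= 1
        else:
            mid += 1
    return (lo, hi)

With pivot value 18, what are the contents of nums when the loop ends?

pivot = 18; lo=0, mid=0, hi=10
nums[mid]=10<18: swap nums[0],nums[0]; lo=1,mid=1 → [10, 17, 13, 6, 7, 12, 18, 19, 11, 8, 16]
nums[mid]=17<18: swap nums[1],nums[1]; lo=2,mid=2 → [10, 17, 13, 6, 7, 12, 18, 19, 11, 8, 16]
nums[mid]=13<18: swap nums[2],nums[2]; lo=3,mid=3 → [10, 17, 13, 6, 7, 12, 18, 19, 11, 8, 16]
nums[mid]=6<18: swap nums[3],nums[3]; lo=4,mid=4 → [10, 17, 13, 6, 7, 12, 18, 19, 11, 8, 16]
nums[mid]=7<18: swap nums[4],nums[4]; lo=5,mid=5 → [10, 17, 13, 6, 7, 12, 18, 19, 11, 8, 16]
nums[mid]=12<18: swap nums[5],nums[5]; lo=6,mid=6 → [10, 17, 13, 6, 7, 12, 18, 19, 11, 8, 16]
nums[mid]=18=18: mid=7
nums[mid]=19>18: swap nums[7],nums[10]; hi=9 → [10, 17, 13, 6, 7, 12, 18, 16, 11, 8, 19]
nums[mid]=16<18: swap nums[6],nums[7]; lo=7,mid=8 → [10, 17, 13, 6, 7, 12, 16, 18, 11, 8, 19]
nums[mid]=11<18: swap nums[7],nums[8]; lo=8,mid=9 → [10, 17, 13, 6, 7, 12, 16, 11, 18, 8, 19]
nums[mid]=8<18: swap nums[8],nums[9]; lo=9,mid=10 → [10, 17, 13, 6, 7, 12, 16, 11, 8, 18, 19]
end: lo=9, hi=9; nums = [10, 17, 13, 6, 7, 12, 16, 11, 8, 18, 19]

[10, 17, 13, 6, 7, 12, 16, 11, 8, 18, 19]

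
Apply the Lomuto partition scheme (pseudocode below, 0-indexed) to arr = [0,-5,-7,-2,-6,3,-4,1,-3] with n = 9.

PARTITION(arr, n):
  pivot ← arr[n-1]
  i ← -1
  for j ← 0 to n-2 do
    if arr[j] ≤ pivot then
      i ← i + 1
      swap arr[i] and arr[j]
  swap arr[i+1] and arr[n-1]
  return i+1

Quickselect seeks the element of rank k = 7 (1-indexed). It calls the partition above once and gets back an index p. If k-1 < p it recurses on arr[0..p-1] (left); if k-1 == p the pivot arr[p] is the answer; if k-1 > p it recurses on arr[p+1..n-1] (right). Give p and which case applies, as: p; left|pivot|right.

pivot = arr[8] = -3; i = -1
j=0: arr[0]=0 > -3 → no swap
j=1: arr[1]=-5 ≤ -3 → i=0, swap arr[0],arr[1] → [-5,0,-7,-2,-6,3,-4,1,-3]
j=2: arr[2]=-7 ≤ -3 → i=1, swap arr[1],arr[2] → [-5,-7,0,-2,-6,3,-4,1,-3]
j=3: arr[3]=-2 > -3 → no swap
j=4: arr[4]=-6 ≤ -3 → i=2, swap arr[2],arr[4] → [-5,-7,-6,-2,0,3,-4,1,-3]
j=5: arr[5]=3 > -3 → no swap
j=6: arr[6]=-4 ≤ -3 → i=3, swap arr[3],arr[6] → [-5,-7,-6,-4,0,3,-2,1,-3]
j=7: arr[7]=1 > -3 → no swap
final swap arr[4],arr[8] → [-5,-7,-6,-4,-3,3,-2,1,0]; return 4
p = 4; k-1 = 6 > 4 ⇒ right

4; right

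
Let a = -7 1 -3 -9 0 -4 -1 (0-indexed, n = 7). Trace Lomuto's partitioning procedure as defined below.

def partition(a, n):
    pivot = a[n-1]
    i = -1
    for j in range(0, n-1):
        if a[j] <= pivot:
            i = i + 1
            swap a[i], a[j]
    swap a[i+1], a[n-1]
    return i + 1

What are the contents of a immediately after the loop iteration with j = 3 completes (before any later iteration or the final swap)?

-7 -3 -9 1 0 -4 -1

pivot = a[6] = -1; i = -1
j=0: a[0]=-7 ≤ -1 → i=0, swap a[0],a[0] (no change) → -7 1 -3 -9 0 -4 -1
j=1: a[1]=1 > -1 → no swap
j=2: a[2]=-3 ≤ -1 → i=1, swap a[1],a[2] → -7 -3 1 -9 0 -4 -1
j=3: a[3]=-9 ≤ -1 → i=2, swap a[2],a[3] → -7 -3 -9 1 0 -4 -1
(after j=3) a = -7 -3 -9 1 0 -4 -1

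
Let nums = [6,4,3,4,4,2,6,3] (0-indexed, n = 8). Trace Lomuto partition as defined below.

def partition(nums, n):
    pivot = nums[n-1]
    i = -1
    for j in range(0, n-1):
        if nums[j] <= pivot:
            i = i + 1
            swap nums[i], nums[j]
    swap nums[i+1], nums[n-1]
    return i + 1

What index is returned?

pivot = nums[7] = 3; i = -1
j=0: nums[0]=6 > 3 → no swap
j=1: nums[1]=4 > 3 → no swap
j=2: nums[2]=3 ≤ 3 → i=0, swap nums[0],nums[2] → [3,4,6,4,4,2,6,3]
j=3: nums[3]=4 > 3 → no swap
j=4: nums[4]=4 > 3 → no swap
j=5: nums[5]=2 ≤ 3 → i=1, swap nums[1],nums[5] → [3,2,6,4,4,4,6,3]
j=6: nums[6]=6 > 3 → no swap
final swap nums[2],nums[7] → [3,2,3,4,4,4,6,6]; return 2

2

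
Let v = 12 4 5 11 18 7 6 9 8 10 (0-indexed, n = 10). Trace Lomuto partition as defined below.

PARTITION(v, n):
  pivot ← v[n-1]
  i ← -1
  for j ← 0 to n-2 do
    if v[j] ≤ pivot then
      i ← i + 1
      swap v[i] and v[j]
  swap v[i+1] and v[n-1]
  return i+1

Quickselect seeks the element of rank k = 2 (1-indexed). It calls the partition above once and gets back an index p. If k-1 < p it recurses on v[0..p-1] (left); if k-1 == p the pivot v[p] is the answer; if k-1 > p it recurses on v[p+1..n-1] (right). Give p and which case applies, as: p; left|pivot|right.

pivot = v[9] = 10; i = -1
j=0: v[0]=12 > 10 → no swap
j=1: v[1]=4 ≤ 10 → i=0, swap v[0],v[1] → 4 12 5 11 18 7 6 9 8 10
j=2: v[2]=5 ≤ 10 → i=1, swap v[1],v[2] → 4 5 12 11 18 7 6 9 8 10
j=3: v[3]=11 > 10 → no swap
j=4: v[4]=18 > 10 → no swap
j=5: v[5]=7 ≤ 10 → i=2, swap v[2],v[5] → 4 5 7 11 18 12 6 9 8 10
j=6: v[6]=6 ≤ 10 → i=3, swap v[3],v[6] → 4 5 7 6 18 12 11 9 8 10
j=7: v[7]=9 ≤ 10 → i=4, swap v[4],v[7] → 4 5 7 6 9 12 11 18 8 10
j=8: v[8]=8 ≤ 10 → i=5, swap v[5],v[8] → 4 5 7 6 9 8 11 18 12 10
final swap v[6],v[9] → 4 5 7 6 9 8 10 18 12 11; return 6
p = 6; k-1 = 1 < 6 ⇒ left

6; left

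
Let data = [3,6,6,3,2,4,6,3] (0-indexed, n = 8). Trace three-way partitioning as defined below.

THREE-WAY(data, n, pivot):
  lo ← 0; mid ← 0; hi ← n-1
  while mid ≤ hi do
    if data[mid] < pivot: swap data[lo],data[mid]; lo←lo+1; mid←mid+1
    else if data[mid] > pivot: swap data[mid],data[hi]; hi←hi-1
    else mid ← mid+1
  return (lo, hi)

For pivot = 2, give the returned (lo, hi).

pivot = 2; lo=0, mid=0, hi=7
data[mid]=3>2: swap data[0],data[7]; hi=6 → [3,6,6,3,2,4,6,3]
data[mid]=3>2: swap data[0],data[6]; hi=5 → [6,6,6,3,2,4,3,3]
data[mid]=6>2: swap data[0],data[5]; hi=4 → [4,6,6,3,2,6,3,3]
data[mid]=4>2: swap data[0],data[4]; hi=3 → [2,6,6,3,4,6,3,3]
data[mid]=2=2: mid=1
data[mid]=6>2: swap data[1],data[3]; hi=2 → [2,3,6,6,4,6,3,3]
data[mid]=3>2: swap data[1],data[2]; hi=1 → [2,6,3,6,4,6,3,3]
data[mid]=6>2: swap data[1],data[1]; hi=0 → [2,6,3,6,4,6,3,3]
end: lo=0, hi=0; data = [2,6,3,6,4,6,3,3]

(0, 0)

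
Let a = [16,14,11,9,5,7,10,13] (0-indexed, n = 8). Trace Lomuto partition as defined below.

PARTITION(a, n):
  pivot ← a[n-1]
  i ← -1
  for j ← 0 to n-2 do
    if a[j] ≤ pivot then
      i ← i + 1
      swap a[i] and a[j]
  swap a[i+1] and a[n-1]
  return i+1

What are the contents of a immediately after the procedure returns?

pivot = a[7] = 13; i = -1
j=0: a[0]=16 > 13 → no swap
j=1: a[1]=14 > 13 → no swap
j=2: a[2]=11 ≤ 13 → i=0, swap a[0],a[2] → [11,14,16,9,5,7,10,13]
j=3: a[3]=9 ≤ 13 → i=1, swap a[1],a[3] → [11,9,16,14,5,7,10,13]
j=4: a[4]=5 ≤ 13 → i=2, swap a[2],a[4] → [11,9,5,14,16,7,10,13]
j=5: a[5]=7 ≤ 13 → i=3, swap a[3],a[5] → [11,9,5,7,16,14,10,13]
j=6: a[6]=10 ≤ 13 → i=4, swap a[4],a[6] → [11,9,5,7,10,14,16,13]
final swap a[5],a[7] → [11,9,5,7,10,13,16,14]; return 5

[11,9,5,7,10,13,16,14]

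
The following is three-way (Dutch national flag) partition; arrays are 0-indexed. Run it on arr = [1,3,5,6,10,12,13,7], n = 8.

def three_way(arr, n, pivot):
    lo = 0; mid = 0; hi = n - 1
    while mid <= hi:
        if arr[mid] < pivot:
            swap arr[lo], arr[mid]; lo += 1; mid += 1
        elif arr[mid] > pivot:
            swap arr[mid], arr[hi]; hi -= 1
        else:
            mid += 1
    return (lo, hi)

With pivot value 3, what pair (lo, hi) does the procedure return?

pivot = 3; lo=0, mid=0, hi=7
arr[mid]=1<3: swap arr[0],arr[0]; lo=1,mid=1 → [1,3,5,6,10,12,13,7]
arr[mid]=3=3: mid=2
arr[mid]=5>3: swap arr[2],arr[7]; hi=6 → [1,3,7,6,10,12,13,5]
arr[mid]=7>3: swap arr[2],arr[6]; hi=5 → [1,3,13,6,10,12,7,5]
arr[mid]=13>3: swap arr[2],arr[5]; hi=4 → [1,3,12,6,10,13,7,5]
arr[mid]=12>3: swap arr[2],arr[4]; hi=3 → [1,3,10,6,12,13,7,5]
arr[mid]=10>3: swap arr[2],arr[3]; hi=2 → [1,3,6,10,12,13,7,5]
arr[mid]=6>3: swap arr[2],arr[2]; hi=1 → [1,3,6,10,12,13,7,5]
end: lo=1, hi=1; arr = [1,3,6,10,12,13,7,5]

(1, 1)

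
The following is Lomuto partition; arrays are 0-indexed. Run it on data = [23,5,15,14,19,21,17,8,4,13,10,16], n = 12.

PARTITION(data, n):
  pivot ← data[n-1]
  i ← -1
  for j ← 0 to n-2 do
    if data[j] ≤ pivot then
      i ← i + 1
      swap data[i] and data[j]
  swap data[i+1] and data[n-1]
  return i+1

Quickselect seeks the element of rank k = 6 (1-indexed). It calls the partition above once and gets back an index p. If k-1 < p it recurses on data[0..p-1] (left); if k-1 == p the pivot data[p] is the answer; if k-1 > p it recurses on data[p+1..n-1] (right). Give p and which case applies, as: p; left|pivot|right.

pivot=16, i=-1
j=0: 23>16, skip
j=1: 5≤16, i=0, swap(0,1) ⇒ [5,23,15,14,19,21,17,8,4,13,10,16]
j=2: 15≤16, i=1, swap(1,2) ⇒ [5,15,23,14,19,21,17,8,4,13,10,16]
j=3: 14≤16, i=2, swap(2,3) ⇒ [5,15,14,23,19,21,17,8,4,13,10,16]
j=4: 19>16, skip
j=5: 21>16, skip
j=6: 17>16, skip
j=7: 8≤16, i=3, swap(3,7) ⇒ [5,15,14,8,19,21,17,23,4,13,10,16]
j=8: 4≤16, i=4, swap(4,8) ⇒ [5,15,14,8,4,21,17,23,19,13,10,16]
j=9: 13≤16, i=5, swap(5,9) ⇒ [5,15,14,8,4,13,17,23,19,21,10,16]
j=10: 10≤16, i=6, swap(6,10) ⇒ [5,15,14,8,4,13,10,23,19,21,17,16]
swap(7,11) ⇒ [5,15,14,8,4,13,10,16,19,21,17,23]; return 7
p = 7; k-1 = 5 < 7 ⇒ left

7; left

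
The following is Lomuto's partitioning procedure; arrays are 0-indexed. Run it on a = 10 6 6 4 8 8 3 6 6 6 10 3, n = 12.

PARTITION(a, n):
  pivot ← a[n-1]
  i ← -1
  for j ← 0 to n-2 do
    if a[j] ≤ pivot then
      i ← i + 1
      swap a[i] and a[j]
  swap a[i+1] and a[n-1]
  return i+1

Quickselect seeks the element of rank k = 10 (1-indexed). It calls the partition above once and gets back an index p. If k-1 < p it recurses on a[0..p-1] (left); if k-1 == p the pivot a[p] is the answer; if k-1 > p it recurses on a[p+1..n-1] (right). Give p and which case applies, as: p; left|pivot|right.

pivot = a[11] = 3; i = -1
j=0: a[0]=10 > 3 → no swap
j=1: a[1]=6 > 3 → no swap
j=2: a[2]=6 > 3 → no swap
j=3: a[3]=4 > 3 → no swap
j=4: a[4]=8 > 3 → no swap
j=5: a[5]=8 > 3 → no swap
j=6: a[6]=3 ≤ 3 → i=0, swap a[0],a[6] → 3 6 6 4 8 8 10 6 6 6 10 3
j=7: a[7]=6 > 3 → no swap
j=8: a[8]=6 > 3 → no swap
j=9: a[9]=6 > 3 → no swap
j=10: a[10]=10 > 3 → no swap
final swap a[1],a[11] → 3 3 6 4 8 8 10 6 6 6 10 6; return 1
p = 1; k-1 = 9 > 1 ⇒ right

1; right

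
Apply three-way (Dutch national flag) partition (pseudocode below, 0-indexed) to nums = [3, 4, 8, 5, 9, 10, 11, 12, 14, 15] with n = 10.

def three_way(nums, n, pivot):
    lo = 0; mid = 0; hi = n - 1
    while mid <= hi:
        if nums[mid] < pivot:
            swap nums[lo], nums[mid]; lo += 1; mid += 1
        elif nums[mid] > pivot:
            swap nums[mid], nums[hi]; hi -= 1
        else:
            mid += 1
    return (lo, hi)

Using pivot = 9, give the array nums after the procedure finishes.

[3, 4, 8, 5, 9, 11, 12, 14, 15, 10]

lo=0 mid=0 hi=9
3<9: swap(0,0), lo=1 mid=1 ⇒ [3, 4, 8, 5, 9, 10, 11, 12, 14, 15]
4<9: swap(1,1), lo=2 mid=2 ⇒ [3, 4, 8, 5, 9, 10, 11, 12, 14, 15]
8<9: swap(2,2), lo=3 mid=3 ⇒ [3, 4, 8, 5, 9, 10, 11, 12, 14, 15]
5<9: swap(3,3), lo=4 mid=4 ⇒ [3, 4, 8, 5, 9, 10, 11, 12, 14, 15]
9=9: mid=5
10>9: swap(5,9), hi=8 ⇒ [3, 4, 8, 5, 9, 15, 11, 12, 14, 10]
15>9: swap(5,8), hi=7 ⇒ [3, 4, 8, 5, 9, 14, 11, 12, 15, 10]
14>9: swap(5,7), hi=6 ⇒ [3, 4, 8, 5, 9, 12, 11, 14, 15, 10]
12>9: swap(5,6), hi=5 ⇒ [3, 4, 8, 5, 9, 11, 12, 14, 15, 10]
11>9: swap(5,5), hi=4 ⇒ [3, 4, 8, 5, 9, 11, 12, 14, 15, 10]
done. lo=4 hi=4; nums=[3, 4, 8, 5, 9, 11, 12, 14, 15, 10]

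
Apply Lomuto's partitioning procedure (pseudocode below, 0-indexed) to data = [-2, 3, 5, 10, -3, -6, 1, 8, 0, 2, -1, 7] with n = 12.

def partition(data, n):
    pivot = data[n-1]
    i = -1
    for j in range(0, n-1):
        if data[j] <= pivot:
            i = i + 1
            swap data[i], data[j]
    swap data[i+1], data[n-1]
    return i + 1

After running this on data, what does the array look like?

[-2, 3, 5, -3, -6, 1, 0, 2, -1, 7, 10, 8]

pivot = data[11] = 7; i = -1
j=0: data[0]=-2 ≤ 7 → i=0, swap data[0],data[0] (no change) → [-2, 3, 5, 10, -3, -6, 1, 8, 0, 2, -1, 7]
j=1: data[1]=3 ≤ 7 → i=1, swap data[1],data[1] (no change) → [-2, 3, 5, 10, -3, -6, 1, 8, 0, 2, -1, 7]
j=2: data[2]=5 ≤ 7 → i=2, swap data[2],data[2] (no change) → [-2, 3, 5, 10, -3, -6, 1, 8, 0, 2, -1, 7]
j=3: data[3]=10 > 7 → no swap
j=4: data[4]=-3 ≤ 7 → i=3, swap data[3],data[4] → [-2, 3, 5, -3, 10, -6, 1, 8, 0, 2, -1, 7]
j=5: data[5]=-6 ≤ 7 → i=4, swap data[4],data[5] → [-2, 3, 5, -3, -6, 10, 1, 8, 0, 2, -1, 7]
j=6: data[6]=1 ≤ 7 → i=5, swap data[5],data[6] → [-2, 3, 5, -3, -6, 1, 10, 8, 0, 2, -1, 7]
j=7: data[7]=8 > 7 → no swap
j=8: data[8]=0 ≤ 7 → i=6, swap data[6],data[8] → [-2, 3, 5, -3, -6, 1, 0, 8, 10, 2, -1, 7]
j=9: data[9]=2 ≤ 7 → i=7, swap data[7],data[9] → [-2, 3, 5, -3, -6, 1, 0, 2, 10, 8, -1, 7]
j=10: data[10]=-1 ≤ 7 → i=8, swap data[8],data[10] → [-2, 3, 5, -3, -6, 1, 0, 2, -1, 8, 10, 7]
final swap data[9],data[11] → [-2, 3, 5, -3, -6, 1, 0, 2, -1, 7, 10, 8]; return 9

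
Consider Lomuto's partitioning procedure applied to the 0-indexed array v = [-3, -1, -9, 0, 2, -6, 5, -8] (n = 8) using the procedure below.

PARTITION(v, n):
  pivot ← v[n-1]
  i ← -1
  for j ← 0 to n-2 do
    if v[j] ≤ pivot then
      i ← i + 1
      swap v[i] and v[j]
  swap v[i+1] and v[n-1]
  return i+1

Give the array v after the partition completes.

[-9, -8, -3, 0, 2, -6, 5, -1]

pivot = v[7] = -8; i = -1
j=0: v[0]=-3 > -8 → no swap
j=1: v[1]=-1 > -8 → no swap
j=2: v[2]=-9 ≤ -8 → i=0, swap v[0],v[2] → [-9, -1, -3, 0, 2, -6, 5, -8]
j=3: v[3]=0 > -8 → no swap
j=4: v[4]=2 > -8 → no swap
j=5: v[5]=-6 > -8 → no swap
j=6: v[6]=5 > -8 → no swap
final swap v[1],v[7] → [-9, -8, -3, 0, 2, -6, 5, -1]; return 1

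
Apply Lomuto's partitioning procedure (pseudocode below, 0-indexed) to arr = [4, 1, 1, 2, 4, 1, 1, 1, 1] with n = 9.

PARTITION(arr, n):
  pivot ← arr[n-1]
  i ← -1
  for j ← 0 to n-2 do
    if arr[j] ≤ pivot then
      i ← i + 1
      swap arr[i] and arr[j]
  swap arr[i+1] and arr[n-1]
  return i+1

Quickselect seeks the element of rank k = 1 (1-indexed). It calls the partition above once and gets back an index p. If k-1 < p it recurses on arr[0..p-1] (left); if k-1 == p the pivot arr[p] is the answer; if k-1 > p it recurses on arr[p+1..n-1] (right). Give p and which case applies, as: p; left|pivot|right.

pivot = arr[8] = 1; i = -1
j=0: arr[0]=4 > 1 → no swap
j=1: arr[1]=1 ≤ 1 → i=0, swap arr[0],arr[1] → [1, 4, 1, 2, 4, 1, 1, 1, 1]
j=2: arr[2]=1 ≤ 1 → i=1, swap arr[1],arr[2] → [1, 1, 4, 2, 4, 1, 1, 1, 1]
j=3: arr[3]=2 > 1 → no swap
j=4: arr[4]=4 > 1 → no swap
j=5: arr[5]=1 ≤ 1 → i=2, swap arr[2],arr[5] → [1, 1, 1, 2, 4, 4, 1, 1, 1]
j=6: arr[6]=1 ≤ 1 → i=3, swap arr[3],arr[6] → [1, 1, 1, 1, 4, 4, 2, 1, 1]
j=7: arr[7]=1 ≤ 1 → i=4, swap arr[4],arr[7] → [1, 1, 1, 1, 1, 4, 2, 4, 1]
final swap arr[5],arr[8] → [1, 1, 1, 1, 1, 1, 2, 4, 4]; return 5
p = 5; k-1 = 0 < 5 ⇒ left

5; left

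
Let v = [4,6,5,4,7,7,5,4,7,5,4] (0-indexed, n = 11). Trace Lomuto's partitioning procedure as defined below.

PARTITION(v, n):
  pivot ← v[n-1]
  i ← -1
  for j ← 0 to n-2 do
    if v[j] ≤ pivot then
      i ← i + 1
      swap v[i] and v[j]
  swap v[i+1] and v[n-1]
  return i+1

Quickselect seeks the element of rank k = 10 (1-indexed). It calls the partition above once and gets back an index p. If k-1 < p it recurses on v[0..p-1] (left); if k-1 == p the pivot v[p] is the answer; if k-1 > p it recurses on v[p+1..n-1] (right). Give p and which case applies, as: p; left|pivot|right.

pivot = v[10] = 4; i = -1
j=0: v[0]=4 ≤ 4 → i=0, swap v[0],v[0] (no change) → [4,6,5,4,7,7,5,4,7,5,4]
j=1: v[1]=6 > 4 → no swap
j=2: v[2]=5 > 4 → no swap
j=3: v[3]=4 ≤ 4 → i=1, swap v[1],v[3] → [4,4,5,6,7,7,5,4,7,5,4]
j=4: v[4]=7 > 4 → no swap
j=5: v[5]=7 > 4 → no swap
j=6: v[6]=5 > 4 → no swap
j=7: v[7]=4 ≤ 4 → i=2, swap v[2],v[7] → [4,4,4,6,7,7,5,5,7,5,4]
j=8: v[8]=7 > 4 → no swap
j=9: v[9]=5 > 4 → no swap
final swap v[3],v[10] → [4,4,4,4,7,7,5,5,7,5,6]; return 3
p = 3; k-1 = 9 > 3 ⇒ right

3; right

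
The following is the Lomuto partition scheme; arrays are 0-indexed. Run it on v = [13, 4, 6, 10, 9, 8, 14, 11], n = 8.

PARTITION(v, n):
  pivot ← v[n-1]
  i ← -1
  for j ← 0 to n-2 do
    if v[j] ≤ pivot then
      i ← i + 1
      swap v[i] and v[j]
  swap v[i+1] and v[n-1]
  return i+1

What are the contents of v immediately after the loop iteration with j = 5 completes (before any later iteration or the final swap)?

[4, 6, 10, 9, 8, 13, 14, 11]

pivot=11, i=-1
j=0: 13>11, skip
j=1: 4≤11, i=0, swap(0,1) ⇒ [4, 13, 6, 10, 9, 8, 14, 11]
j=2: 6≤11, i=1, swap(1,2) ⇒ [4, 6, 13, 10, 9, 8, 14, 11]
j=3: 10≤11, i=2, swap(2,3) ⇒ [4, 6, 10, 13, 9, 8, 14, 11]
j=4: 9≤11, i=3, swap(3,4) ⇒ [4, 6, 10, 9, 13, 8, 14, 11]
j=5: 8≤11, i=4, swap(4,5) ⇒ [4, 6, 10, 9, 8, 13, 14, 11]
(after j=5) v = [4, 6, 10, 9, 8, 13, 14, 11]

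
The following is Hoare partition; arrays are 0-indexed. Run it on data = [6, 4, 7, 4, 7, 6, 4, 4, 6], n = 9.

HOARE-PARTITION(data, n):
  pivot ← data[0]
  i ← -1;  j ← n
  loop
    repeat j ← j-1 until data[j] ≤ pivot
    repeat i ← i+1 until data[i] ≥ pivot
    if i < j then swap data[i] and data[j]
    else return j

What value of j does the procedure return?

5

pivot = data[0] = 6; i = -1, j = 9
j→8 (data[8]=6≤6), i→0 (data[0]=6≥6); i<j, swap → [6, 4, 7, 4, 7, 6, 4, 4, 6]
j→7 (data[7]=4≤6), i→2 (data[2]=7≥6); i<j, swap → [6, 4, 4, 4, 7, 6, 4, 7, 6]
j→6 (data[6]=4≤6), i→4 (data[4]=7≥6); i<j, swap → [6, 4, 4, 4, 4, 6, 7, 7, 6]
j→5, i→5; i≥j, return j=5. data = [6, 4, 4, 4, 4, 6, 7, 7, 6]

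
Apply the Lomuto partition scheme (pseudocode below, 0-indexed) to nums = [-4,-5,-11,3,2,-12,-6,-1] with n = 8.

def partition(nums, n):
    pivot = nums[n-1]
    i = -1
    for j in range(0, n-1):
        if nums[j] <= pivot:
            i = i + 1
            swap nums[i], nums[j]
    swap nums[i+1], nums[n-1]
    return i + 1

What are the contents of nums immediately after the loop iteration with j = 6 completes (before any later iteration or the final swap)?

[-4,-5,-11,-12,-6,3,2,-1]

pivot = nums[7] = -1; i = -1
j=0: nums[0]=-4 ≤ -1 → i=0, swap nums[0],nums[0] (no change) → [-4,-5,-11,3,2,-12,-6,-1]
j=1: nums[1]=-5 ≤ -1 → i=1, swap nums[1],nums[1] (no change) → [-4,-5,-11,3,2,-12,-6,-1]
j=2: nums[2]=-11 ≤ -1 → i=2, swap nums[2],nums[2] (no change) → [-4,-5,-11,3,2,-12,-6,-1]
j=3: nums[3]=3 > -1 → no swap
j=4: nums[4]=2 > -1 → no swap
j=5: nums[5]=-12 ≤ -1 → i=3, swap nums[3],nums[5] → [-4,-5,-11,-12,2,3,-6,-1]
j=6: nums[6]=-6 ≤ -1 → i=4, swap nums[4],nums[6] → [-4,-5,-11,-12,-6,3,2,-1]
(after j=6) nums = [-4,-5,-11,-12,-6,3,2,-1]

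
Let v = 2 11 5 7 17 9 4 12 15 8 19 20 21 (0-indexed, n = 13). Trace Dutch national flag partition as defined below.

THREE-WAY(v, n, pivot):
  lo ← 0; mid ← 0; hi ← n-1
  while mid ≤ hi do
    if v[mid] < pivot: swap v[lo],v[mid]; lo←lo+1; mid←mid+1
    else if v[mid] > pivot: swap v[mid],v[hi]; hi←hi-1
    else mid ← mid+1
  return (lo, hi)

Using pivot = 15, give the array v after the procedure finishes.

lo=0 mid=0 hi=12
2<15: swap(0,0), lo=1 mid=1 ⇒ 2 11 5 7 17 9 4 12 15 8 19 20 21
11<15: swap(1,1), lo=2 mid=2 ⇒ 2 11 5 7 17 9 4 12 15 8 19 20 21
5<15: swap(2,2), lo=3 mid=3 ⇒ 2 11 5 7 17 9 4 12 15 8 19 20 21
7<15: swap(3,3), lo=4 mid=4 ⇒ 2 11 5 7 17 9 4 12 15 8 19 20 21
17>15: swap(4,12), hi=11 ⇒ 2 11 5 7 21 9 4 12 15 8 19 20 17
21>15: swap(4,11), hi=10 ⇒ 2 11 5 7 20 9 4 12 15 8 19 21 17
20>15: swap(4,10), hi=9 ⇒ 2 11 5 7 19 9 4 12 15 8 20 21 17
19>15: swap(4,9), hi=8 ⇒ 2 11 5 7 8 9 4 12 15 19 20 21 17
8<15: swap(4,4), lo=5 mid=5 ⇒ 2 11 5 7 8 9 4 12 15 19 20 21 17
9<15: swap(5,5), lo=6 mid=6 ⇒ 2 11 5 7 8 9 4 12 15 19 20 21 17
4<15: swap(6,6), lo=7 mid=7 ⇒ 2 11 5 7 8 9 4 12 15 19 20 21 17
12<15: swap(7,7), lo=8 mid=8 ⇒ 2 11 5 7 8 9 4 12 15 19 20 21 17
15=15: mid=9
done. lo=8 hi=8; v=2 11 5 7 8 9 4 12 15 19 20 21 17

2 11 5 7 8 9 4 12 15 19 20 21 17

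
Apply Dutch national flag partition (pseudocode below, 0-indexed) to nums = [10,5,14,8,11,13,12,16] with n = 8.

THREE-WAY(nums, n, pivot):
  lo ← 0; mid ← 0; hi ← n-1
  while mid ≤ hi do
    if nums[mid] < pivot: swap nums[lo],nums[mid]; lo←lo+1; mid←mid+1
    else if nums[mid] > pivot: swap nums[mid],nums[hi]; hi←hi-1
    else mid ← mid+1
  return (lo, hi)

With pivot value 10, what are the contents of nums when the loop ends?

pivot = 10; lo=0, mid=0, hi=7
nums[mid]=10=10: mid=1
nums[mid]=5<10: swap nums[0],nums[1]; lo=1,mid=2 → [5,10,14,8,11,13,12,16]
nums[mid]=14>10: swap nums[2],nums[7]; hi=6 → [5,10,16,8,11,13,12,14]
nums[mid]=16>10: swap nums[2],nums[6]; hi=5 → [5,10,12,8,11,13,16,14]
nums[mid]=12>10: swap nums[2],nums[5]; hi=4 → [5,10,13,8,11,12,16,14]
nums[mid]=13>10: swap nums[2],nums[4]; hi=3 → [5,10,11,8,13,12,16,14]
nums[mid]=11>10: swap nums[2],nums[3]; hi=2 → [5,10,8,11,13,12,16,14]
nums[mid]=8<10: swap nums[1],nums[2]; lo=2,mid=3 → [5,8,10,11,13,12,16,14]
end: lo=2, hi=2; nums = [5,8,10,11,13,12,16,14]

[5,8,10,11,13,12,16,14]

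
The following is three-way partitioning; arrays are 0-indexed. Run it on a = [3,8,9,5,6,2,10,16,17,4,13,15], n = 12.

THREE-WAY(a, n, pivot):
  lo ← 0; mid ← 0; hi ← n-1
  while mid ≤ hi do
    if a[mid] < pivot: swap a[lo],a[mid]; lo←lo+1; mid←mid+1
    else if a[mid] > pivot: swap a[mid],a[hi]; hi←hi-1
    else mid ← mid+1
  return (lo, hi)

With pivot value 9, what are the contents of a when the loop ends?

[3,8,5,6,2,4,9,17,16,13,15,10]

lo=0 mid=0 hi=11
3<9: swap(0,0), lo=1 mid=1 ⇒ [3,8,9,5,6,2,10,16,17,4,13,15]
8<9: swap(1,1), lo=2 mid=2 ⇒ [3,8,9,5,6,2,10,16,17,4,13,15]
9=9: mid=3
5<9: swap(2,3), lo=3 mid=4 ⇒ [3,8,5,9,6,2,10,16,17,4,13,15]
6<9: swap(3,4), lo=4 mid=5 ⇒ [3,8,5,6,9,2,10,16,17,4,13,15]
2<9: swap(4,5), lo=5 mid=6 ⇒ [3,8,5,6,2,9,10,16,17,4,13,15]
10>9: swap(6,11), hi=10 ⇒ [3,8,5,6,2,9,15,16,17,4,13,10]
15>9: swap(6,10), hi=9 ⇒ [3,8,5,6,2,9,13,16,17,4,15,10]
13>9: swap(6,9), hi=8 ⇒ [3,8,5,6,2,9,4,16,17,13,15,10]
4<9: swap(5,6), lo=6 mid=7 ⇒ [3,8,5,6,2,4,9,16,17,13,15,10]
16>9: swap(7,8), hi=7 ⇒ [3,8,5,6,2,4,9,17,16,13,15,10]
17>9: swap(7,7), hi=6 ⇒ [3,8,5,6,2,4,9,17,16,13,15,10]
done. lo=6 hi=6; a=[3,8,5,6,2,4,9,17,16,13,15,10]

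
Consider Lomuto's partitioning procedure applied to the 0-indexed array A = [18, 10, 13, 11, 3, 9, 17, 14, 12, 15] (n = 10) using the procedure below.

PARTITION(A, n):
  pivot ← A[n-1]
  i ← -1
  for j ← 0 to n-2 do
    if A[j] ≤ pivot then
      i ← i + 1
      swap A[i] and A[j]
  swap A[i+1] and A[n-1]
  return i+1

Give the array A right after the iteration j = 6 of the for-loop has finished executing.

pivot = A[9] = 15; i = -1
j=0: A[0]=18 > 15 → no swap
j=1: A[1]=10 ≤ 15 → i=0, swap A[0],A[1] → [10, 18, 13, 11, 3, 9, 17, 14, 12, 15]
j=2: A[2]=13 ≤ 15 → i=1, swap A[1],A[2] → [10, 13, 18, 11, 3, 9, 17, 14, 12, 15]
j=3: A[3]=11 ≤ 15 → i=2, swap A[2],A[3] → [10, 13, 11, 18, 3, 9, 17, 14, 12, 15]
j=4: A[4]=3 ≤ 15 → i=3, swap A[3],A[4] → [10, 13, 11, 3, 18, 9, 17, 14, 12, 15]
j=5: A[5]=9 ≤ 15 → i=4, swap A[4],A[5] → [10, 13, 11, 3, 9, 18, 17, 14, 12, 15]
j=6: A[6]=17 > 15 → no swap
(after j=6) A = [10, 13, 11, 3, 9, 18, 17, 14, 12, 15]

[10, 13, 11, 3, 9, 18, 17, 14, 12, 15]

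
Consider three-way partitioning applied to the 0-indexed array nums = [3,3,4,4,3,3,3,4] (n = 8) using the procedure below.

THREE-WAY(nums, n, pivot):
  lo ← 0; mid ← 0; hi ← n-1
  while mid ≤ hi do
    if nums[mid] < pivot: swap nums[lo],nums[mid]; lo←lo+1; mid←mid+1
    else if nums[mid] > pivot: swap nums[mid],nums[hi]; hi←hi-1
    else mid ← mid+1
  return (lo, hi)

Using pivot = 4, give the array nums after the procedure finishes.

[3,3,3,3,3,4,4,4]

lo=0 mid=0 hi=7
3<4: swap(0,0), lo=1 mid=1 ⇒ [3,3,4,4,3,3,3,4]
3<4: swap(1,1), lo=2 mid=2 ⇒ [3,3,4,4,3,3,3,4]
4=4: mid=3
4=4: mid=4
3<4: swap(2,4), lo=3 mid=5 ⇒ [3,3,3,4,4,3,3,4]
3<4: swap(3,5), lo=4 mid=6 ⇒ [3,3,3,3,4,4,3,4]
3<4: swap(4,6), lo=5 mid=7 ⇒ [3,3,3,3,3,4,4,4]
4=4: mid=8
done. lo=5 hi=7; nums=[3,3,3,3,3,4,4,4]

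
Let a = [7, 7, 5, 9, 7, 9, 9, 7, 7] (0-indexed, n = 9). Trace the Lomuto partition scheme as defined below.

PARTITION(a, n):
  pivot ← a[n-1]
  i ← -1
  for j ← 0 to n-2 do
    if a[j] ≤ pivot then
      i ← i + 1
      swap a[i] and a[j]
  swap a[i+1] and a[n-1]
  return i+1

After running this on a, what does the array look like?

pivot=7, i=-1
j=0: 7≤7, i=0, swap(0,0) ⇒ [7, 7, 5, 9, 7, 9, 9, 7, 7]
j=1: 7≤7, i=1, swap(1,1) ⇒ [7, 7, 5, 9, 7, 9, 9, 7, 7]
j=2: 5≤7, i=2, swap(2,2) ⇒ [7, 7, 5, 9, 7, 9, 9, 7, 7]
j=3: 9>7, skip
j=4: 7≤7, i=3, swap(3,4) ⇒ [7, 7, 5, 7, 9, 9, 9, 7, 7]
j=5: 9>7, skip
j=6: 9>7, skip
j=7: 7≤7, i=4, swap(4,7) ⇒ [7, 7, 5, 7, 7, 9, 9, 9, 7]
swap(5,8) ⇒ [7, 7, 5, 7, 7, 7, 9, 9, 9]; return 5

[7, 7, 5, 7, 7, 7, 9, 9, 9]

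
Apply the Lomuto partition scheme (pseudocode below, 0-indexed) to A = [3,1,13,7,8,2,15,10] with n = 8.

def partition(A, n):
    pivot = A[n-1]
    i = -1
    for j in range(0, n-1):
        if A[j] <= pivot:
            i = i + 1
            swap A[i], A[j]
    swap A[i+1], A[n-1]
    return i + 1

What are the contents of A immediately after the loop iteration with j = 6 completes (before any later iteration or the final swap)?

pivot = A[7] = 10; i = -1
j=0: A[0]=3 ≤ 10 → i=0, swap A[0],A[0] (no change) → [3,1,13,7,8,2,15,10]
j=1: A[1]=1 ≤ 10 → i=1, swap A[1],A[1] (no change) → [3,1,13,7,8,2,15,10]
j=2: A[2]=13 > 10 → no swap
j=3: A[3]=7 ≤ 10 → i=2, swap A[2],A[3] → [3,1,7,13,8,2,15,10]
j=4: A[4]=8 ≤ 10 → i=3, swap A[3],A[4] → [3,1,7,8,13,2,15,10]
j=5: A[5]=2 ≤ 10 → i=4, swap A[4],A[5] → [3,1,7,8,2,13,15,10]
j=6: A[6]=15 > 10 → no swap
(after j=6) A = [3,1,7,8,2,13,15,10]

[3,1,7,8,2,13,15,10]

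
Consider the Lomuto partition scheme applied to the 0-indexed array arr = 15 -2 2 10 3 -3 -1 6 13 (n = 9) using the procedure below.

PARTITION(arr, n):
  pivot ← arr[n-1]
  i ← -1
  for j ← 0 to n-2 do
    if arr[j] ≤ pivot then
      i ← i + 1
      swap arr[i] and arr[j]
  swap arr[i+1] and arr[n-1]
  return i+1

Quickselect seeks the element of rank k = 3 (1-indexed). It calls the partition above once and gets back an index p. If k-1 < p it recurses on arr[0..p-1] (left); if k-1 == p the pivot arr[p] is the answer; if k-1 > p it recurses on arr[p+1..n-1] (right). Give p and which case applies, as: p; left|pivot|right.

7; left

pivot = arr[8] = 13; i = -1
j=0: arr[0]=15 > 13 → no swap
j=1: arr[1]=-2 ≤ 13 → i=0, swap arr[0],arr[1] → -2 15 2 10 3 -3 -1 6 13
j=2: arr[2]=2 ≤ 13 → i=1, swap arr[1],arr[2] → -2 2 15 10 3 -3 -1 6 13
j=3: arr[3]=10 ≤ 13 → i=2, swap arr[2],arr[3] → -2 2 10 15 3 -3 -1 6 13
j=4: arr[4]=3 ≤ 13 → i=3, swap arr[3],arr[4] → -2 2 10 3 15 -3 -1 6 13
j=5: arr[5]=-3 ≤ 13 → i=4, swap arr[4],arr[5] → -2 2 10 3 -3 15 -1 6 13
j=6: arr[6]=-1 ≤ 13 → i=5, swap arr[5],arr[6] → -2 2 10 3 -3 -1 15 6 13
j=7: arr[7]=6 ≤ 13 → i=6, swap arr[6],arr[7] → -2 2 10 3 -3 -1 6 15 13
final swap arr[7],arr[8] → -2 2 10 3 -3 -1 6 13 15; return 7
p = 7; k-1 = 2 < 7 ⇒ left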